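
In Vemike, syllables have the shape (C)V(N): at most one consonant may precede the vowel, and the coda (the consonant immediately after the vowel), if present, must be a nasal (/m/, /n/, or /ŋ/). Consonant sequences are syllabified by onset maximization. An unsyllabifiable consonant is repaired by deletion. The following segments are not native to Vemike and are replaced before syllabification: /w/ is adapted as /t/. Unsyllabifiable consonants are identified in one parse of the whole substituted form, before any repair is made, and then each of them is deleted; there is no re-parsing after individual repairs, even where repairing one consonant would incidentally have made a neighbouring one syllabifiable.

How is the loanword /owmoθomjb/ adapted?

omoθom

Substitution: /w/ → /t/, giving /otmoθomjb/.
Syllabifying with onset maximization leaves /t/, /j/, /b/ stranded (only a nasal (/m/, /n/, or /ŋ/) is licensed in coda position; onsets are limited to one consonant).
Deleting the stranded consonants removes /t/, /j/, /b/.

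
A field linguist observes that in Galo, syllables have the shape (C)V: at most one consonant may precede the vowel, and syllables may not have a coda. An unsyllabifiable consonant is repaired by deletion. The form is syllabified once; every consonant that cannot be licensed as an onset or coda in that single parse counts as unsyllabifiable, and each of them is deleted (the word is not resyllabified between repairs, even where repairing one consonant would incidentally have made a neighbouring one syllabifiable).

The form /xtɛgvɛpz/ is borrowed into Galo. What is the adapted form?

Syllabifying with onset maximization leaves /x/, /g/, /p/, /z/ stranded (no codas are permitted; onsets are limited to one consonant).
Each unlicensed consonant is deleted: /x/, /g/, /p/, /z/.

tɛvɛ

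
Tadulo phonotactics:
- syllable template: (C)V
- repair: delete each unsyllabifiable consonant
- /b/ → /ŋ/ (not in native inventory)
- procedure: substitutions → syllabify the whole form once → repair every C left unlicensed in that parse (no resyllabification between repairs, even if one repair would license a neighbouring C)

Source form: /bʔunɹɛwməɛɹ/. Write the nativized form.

ʔuɹɛməɛ

Substitution: /b/ → /ŋ/, giving /ŋʔunɹɛwməɛɹ/.
Under (C)V, the unsyllabifiable consonants are /ŋ/, /n/, /w/, /ɹ/ (no codas are permitted; onsets are limited to one consonant).
Deleting the stranded consonants removes /ŋ/, /n/, /w/, /ɹ/.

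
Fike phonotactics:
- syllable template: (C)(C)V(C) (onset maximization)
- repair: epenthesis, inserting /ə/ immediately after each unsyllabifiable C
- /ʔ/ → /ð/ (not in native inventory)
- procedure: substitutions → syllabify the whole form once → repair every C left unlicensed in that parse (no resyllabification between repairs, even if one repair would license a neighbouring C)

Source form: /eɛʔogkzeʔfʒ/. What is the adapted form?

Substitution: /ʔ/ → /ð/, giving /eɛðogkzeðfʒ/.
The consonants /f/, /ʒ/ cannot be parsed into a legal (C)(C)V(C) syllable (at most one coda consonant is licensed; onsets may contain at most 2 consonants).
Epenthesis after each stranded consonant: /f/ → /fə/, /ʒ/ → /ʒə/.

eɛðogkzeðfəʒə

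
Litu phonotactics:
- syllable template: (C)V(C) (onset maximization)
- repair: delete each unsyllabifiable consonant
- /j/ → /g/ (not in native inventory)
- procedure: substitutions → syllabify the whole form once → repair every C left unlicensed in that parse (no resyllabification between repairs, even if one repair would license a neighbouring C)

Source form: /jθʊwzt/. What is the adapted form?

Substitution: /j/ → /g/, giving /gθʊwzt/.
Under (C)V(C), the unsyllabifiable consonants are /g/, /z/, /t/ (at most one coda consonant is licensed; onsets are limited to one consonant).
Deleting the stranded consonants removes /g/, /z/, /t/.

θʊw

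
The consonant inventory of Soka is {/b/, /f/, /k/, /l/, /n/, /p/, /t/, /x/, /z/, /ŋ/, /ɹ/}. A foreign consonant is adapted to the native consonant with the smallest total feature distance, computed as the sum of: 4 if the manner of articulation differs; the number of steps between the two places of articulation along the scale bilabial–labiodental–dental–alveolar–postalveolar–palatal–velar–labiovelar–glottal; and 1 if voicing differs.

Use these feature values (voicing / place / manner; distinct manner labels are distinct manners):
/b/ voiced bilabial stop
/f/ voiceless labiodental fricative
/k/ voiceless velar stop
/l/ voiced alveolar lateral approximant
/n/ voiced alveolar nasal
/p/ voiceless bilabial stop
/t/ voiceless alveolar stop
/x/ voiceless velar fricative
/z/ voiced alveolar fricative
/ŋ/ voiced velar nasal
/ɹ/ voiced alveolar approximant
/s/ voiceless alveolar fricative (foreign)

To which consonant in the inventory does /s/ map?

z

/z/ is closest: same manner (fricative), place distance 0 (alveolar→alveolar), voicing differs (+1); total 1. Next closest is /f/ at distance 2.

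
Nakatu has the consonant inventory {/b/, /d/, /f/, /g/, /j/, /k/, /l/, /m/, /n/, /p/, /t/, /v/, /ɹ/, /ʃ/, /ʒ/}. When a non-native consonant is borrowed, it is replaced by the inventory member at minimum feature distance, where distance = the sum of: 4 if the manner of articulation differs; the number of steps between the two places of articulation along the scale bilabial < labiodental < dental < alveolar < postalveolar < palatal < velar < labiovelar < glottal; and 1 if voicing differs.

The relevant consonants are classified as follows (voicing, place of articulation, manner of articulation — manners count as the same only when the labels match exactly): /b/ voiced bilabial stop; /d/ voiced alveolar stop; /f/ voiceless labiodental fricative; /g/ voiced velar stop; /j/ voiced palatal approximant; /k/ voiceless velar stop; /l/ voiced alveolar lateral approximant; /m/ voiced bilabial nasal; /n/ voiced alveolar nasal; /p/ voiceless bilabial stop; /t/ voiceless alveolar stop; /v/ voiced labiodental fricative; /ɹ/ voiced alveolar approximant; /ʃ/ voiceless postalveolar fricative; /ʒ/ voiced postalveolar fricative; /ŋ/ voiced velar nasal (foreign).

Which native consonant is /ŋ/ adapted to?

n

/n/ is closest: same manner (nasal), place distance 3 (velar→alveolar), same voicing; total 3. Next closest is /g/ at distance 4.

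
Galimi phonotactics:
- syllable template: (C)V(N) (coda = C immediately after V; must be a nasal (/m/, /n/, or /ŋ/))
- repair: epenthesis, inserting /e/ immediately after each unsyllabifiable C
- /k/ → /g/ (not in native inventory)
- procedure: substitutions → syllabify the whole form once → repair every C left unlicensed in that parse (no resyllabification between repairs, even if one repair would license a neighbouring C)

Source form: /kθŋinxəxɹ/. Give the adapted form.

geθeŋinxəxeɹe

Substitution: /k/ → /g/, giving /gθŋinxəxɹ/.
The consonants /g/, /θ/, /x/, /ɹ/ cannot be parsed into a legal (C)V(N) syllable (only a nasal (/m/, /n/, or /ŋ/) is licensed in coda position; onsets are limited to one consonant).
Each unlicensed consonant becomes the onset of a new syllable: /g/ → /ge/, /θ/ → /θe/, /x/ → /xe/, /ɹ/ → /ɹe/.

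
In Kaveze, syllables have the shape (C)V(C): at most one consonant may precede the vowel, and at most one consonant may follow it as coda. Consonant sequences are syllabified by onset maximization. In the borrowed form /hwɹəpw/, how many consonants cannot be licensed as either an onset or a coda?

Syllabifying with onset maximization leaves /h/, /w/, /w/ stranded (at most one coda consonant is licensed; onsets are limited to one consonant).

3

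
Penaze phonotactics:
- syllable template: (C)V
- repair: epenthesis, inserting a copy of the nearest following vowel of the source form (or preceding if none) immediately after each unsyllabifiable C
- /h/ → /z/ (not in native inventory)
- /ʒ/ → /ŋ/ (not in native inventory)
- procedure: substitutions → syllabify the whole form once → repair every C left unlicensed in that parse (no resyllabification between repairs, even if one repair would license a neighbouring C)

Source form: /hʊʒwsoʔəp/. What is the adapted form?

Substitution: /h/ → /z/, /ʒ/ → /ŋ/, giving /zʊŋwsoʔəp/.
Under (C)V, the unsyllabifiable consonants are /ŋ/, /w/, /p/ (no codas are permitted; onsets are limited to one consonant).
Each unlicensed consonant becomes the onset of a new syllable: /ŋ/ → /ŋo/, /w/ → /wo/, /p/ → /pə/.

zʊŋowosoʔəpə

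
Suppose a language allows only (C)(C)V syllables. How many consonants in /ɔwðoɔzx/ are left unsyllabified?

Syllabifying with onset maximization leaves /z/, /x/ stranded (no codas are permitted; onsets may contain at most 2 consonants).

2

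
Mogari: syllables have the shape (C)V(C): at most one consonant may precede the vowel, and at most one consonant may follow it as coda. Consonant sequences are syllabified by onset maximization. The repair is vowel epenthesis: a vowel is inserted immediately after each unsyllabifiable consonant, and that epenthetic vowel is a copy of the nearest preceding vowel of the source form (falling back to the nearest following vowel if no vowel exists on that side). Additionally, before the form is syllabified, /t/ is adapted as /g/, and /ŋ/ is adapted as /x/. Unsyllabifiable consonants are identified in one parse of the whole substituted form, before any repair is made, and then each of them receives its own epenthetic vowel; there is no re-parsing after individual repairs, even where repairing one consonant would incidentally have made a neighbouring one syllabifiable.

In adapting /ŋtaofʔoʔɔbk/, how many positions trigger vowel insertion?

After substitution the input is /xgaofʔoʔɔbk/.
The unsyllabifiable consonants are /x/, /k/; each receives one epenthetic vowel.

2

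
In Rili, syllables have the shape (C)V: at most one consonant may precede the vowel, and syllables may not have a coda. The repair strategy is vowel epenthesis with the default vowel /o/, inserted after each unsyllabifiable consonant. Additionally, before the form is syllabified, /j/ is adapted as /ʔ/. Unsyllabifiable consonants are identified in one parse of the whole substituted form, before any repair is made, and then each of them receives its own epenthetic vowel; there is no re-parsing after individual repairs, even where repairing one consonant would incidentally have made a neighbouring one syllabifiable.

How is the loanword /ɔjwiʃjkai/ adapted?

ɔʔowiʃoʔokai

Substitution: /j/ → /ʔ/, giving /ɔʔwiʃʔkai/.
Syllabifying with onset maximization leaves /ʔ/, /ʃ/, /ʔ/ stranded (no codas are permitted; onsets are limited to one consonant).
Each unlicensed consonant becomes the onset of a new syllable: /ʔ/ → /ʔo/, /ʃ/ → /ʃo/, /ʔ/ → /ʔo/.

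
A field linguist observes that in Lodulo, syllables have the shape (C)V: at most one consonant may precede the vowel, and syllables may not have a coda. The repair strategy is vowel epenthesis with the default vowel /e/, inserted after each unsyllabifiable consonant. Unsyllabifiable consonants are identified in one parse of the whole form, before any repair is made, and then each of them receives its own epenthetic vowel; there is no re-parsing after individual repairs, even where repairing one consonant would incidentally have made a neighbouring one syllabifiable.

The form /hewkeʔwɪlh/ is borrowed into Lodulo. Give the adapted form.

hewekeʔewɪlehe

Syllabifying with onset maximization leaves /w/, /ʔ/, /l/, /h/ stranded (no codas are permitted; onsets are limited to one consonant).
Each unlicensed consonant becomes the onset of a new syllable: /w/ → /we/, /ʔ/ → /ʔe/, /l/ → /le/, /h/ → /he/.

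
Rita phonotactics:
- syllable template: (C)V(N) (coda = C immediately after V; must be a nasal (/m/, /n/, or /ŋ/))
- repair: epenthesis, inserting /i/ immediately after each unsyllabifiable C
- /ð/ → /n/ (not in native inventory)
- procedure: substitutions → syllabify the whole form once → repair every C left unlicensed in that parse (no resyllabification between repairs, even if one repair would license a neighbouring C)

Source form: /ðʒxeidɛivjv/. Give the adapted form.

niʒixeidɛivijivi

Substitution: /ð/ → /n/, giving /nʒxeidɛivjv/.
Under (C)V(N), the unsyllabifiable consonants are /n/, /ʒ/, /v/, /j/, /v/ (only a nasal (/m/, /n/, or /ŋ/) is licensed in coda position; onsets are limited to one consonant).
Inserting the epenthetic vowel yields /n/ → /ni/, /ʒ/ → /ʒi/, /v/ → /vi/, /j/ → /ji/, /v/ → /vi/.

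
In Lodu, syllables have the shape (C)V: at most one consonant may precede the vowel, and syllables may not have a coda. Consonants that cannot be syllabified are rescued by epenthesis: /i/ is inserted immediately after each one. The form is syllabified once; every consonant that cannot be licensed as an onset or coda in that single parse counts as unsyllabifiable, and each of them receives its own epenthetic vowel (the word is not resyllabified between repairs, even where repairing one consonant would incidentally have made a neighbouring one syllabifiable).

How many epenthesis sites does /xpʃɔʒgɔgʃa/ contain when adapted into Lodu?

The unsyllabifiable consonants are /x/, /p/, /ʒ/, /g/; each receives one epenthetic vowel.

4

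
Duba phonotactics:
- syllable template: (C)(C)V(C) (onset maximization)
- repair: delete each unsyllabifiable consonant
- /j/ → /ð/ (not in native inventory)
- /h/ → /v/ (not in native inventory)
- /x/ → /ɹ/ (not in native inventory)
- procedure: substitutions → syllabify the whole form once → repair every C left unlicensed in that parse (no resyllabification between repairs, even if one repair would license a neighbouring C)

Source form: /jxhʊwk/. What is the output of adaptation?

Substitution: /j/ → /ð/, /x/ → /ɹ/, /h/ → /v/, giving /ðɹvʊwk/.
Syllabifying with onset maximization leaves /ð/, /k/ stranded (at most one coda consonant is licensed; onsets may contain at most 2 consonants).
Deletion applies to /ð/, /k/.

ɹvʊw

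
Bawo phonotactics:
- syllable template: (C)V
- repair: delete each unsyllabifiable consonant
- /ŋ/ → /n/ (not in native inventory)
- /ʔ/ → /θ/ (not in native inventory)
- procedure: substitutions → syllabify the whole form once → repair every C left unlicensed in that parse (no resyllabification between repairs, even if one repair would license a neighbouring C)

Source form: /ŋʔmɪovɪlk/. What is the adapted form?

Substitution: /ŋ/ → /n/, /ʔ/ → /θ/, giving /nθmɪovɪlk/.
The consonants /n/, /θ/, /l/, /k/ cannot be parsed into a legal (C)V syllable (no codas are permitted; onsets are limited to one consonant).
Deletion applies to /n/, /θ/, /l/, /k/.

mɪovɪ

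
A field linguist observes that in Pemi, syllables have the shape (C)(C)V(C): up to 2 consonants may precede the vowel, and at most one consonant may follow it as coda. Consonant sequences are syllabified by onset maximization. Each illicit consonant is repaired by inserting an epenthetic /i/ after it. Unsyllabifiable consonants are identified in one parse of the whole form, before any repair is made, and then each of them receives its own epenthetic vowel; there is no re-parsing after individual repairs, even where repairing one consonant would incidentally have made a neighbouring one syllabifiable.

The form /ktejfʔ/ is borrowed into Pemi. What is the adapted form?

ktejfiʔi

Syllabifying with onset maximization leaves /f/, /ʔ/ stranded (at most one coda consonant is licensed; onsets may contain at most 2 consonants).
Inserting the epenthetic vowel yields /f/ → /fi/, /ʔ/ → /ʔi/.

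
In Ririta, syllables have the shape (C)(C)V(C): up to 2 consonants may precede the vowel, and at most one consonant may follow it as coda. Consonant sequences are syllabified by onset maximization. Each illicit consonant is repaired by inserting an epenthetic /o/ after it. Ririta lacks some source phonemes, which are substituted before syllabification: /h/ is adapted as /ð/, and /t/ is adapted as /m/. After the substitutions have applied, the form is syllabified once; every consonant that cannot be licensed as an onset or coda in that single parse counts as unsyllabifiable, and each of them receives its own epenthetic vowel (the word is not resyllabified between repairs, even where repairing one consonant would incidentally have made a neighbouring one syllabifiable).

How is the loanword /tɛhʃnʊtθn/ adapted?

Substitution: /t/ → /m/, /h/ → /ð/, giving /mɛðʃnʊmθn/.
The consonants /θ/, /n/ cannot be parsed into a legal (C)(C)V(C) syllable (at most one coda consonant is licensed; onsets may contain at most 2 consonants).
Inserting the epenthetic vowel yields /θ/ → /θo/, /n/ → /no/.

mɛðʃnʊmθono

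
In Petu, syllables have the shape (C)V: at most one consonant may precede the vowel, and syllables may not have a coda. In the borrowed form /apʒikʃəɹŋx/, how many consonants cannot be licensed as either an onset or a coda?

Syllabifying with onset maximization leaves /p/, /k/, /ɹ/, /ŋ/, /x/ stranded (no codas are permitted; onsets are limited to one consonant).

5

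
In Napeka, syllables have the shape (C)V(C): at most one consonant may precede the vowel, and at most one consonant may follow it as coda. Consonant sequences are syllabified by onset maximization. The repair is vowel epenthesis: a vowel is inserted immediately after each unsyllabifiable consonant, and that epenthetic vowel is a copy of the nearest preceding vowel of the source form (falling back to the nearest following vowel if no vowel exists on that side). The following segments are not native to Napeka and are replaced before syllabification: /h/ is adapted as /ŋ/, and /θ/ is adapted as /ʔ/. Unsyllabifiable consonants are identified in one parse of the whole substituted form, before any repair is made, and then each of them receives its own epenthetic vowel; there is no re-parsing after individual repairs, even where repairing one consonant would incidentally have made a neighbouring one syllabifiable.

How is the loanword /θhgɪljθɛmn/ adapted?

ʔɪŋɪgɪljɪʔɛmnɛ

Substitution: /θ/ → /ʔ/, /h/ → /ŋ/, giving /ʔŋgɪljʔɛmn/.
Under (C)V(C), the unsyllabifiable consonants are /ʔ/, /ŋ/, /j/, /n/ (at most one coda consonant is licensed; onsets are limited to one consonant).
Inserting the epenthetic vowel yields /ʔ/ → /ʔɪ/, /ŋ/ → /ŋɪ/, /j/ → /jɪ/, /n/ → /nɛ/.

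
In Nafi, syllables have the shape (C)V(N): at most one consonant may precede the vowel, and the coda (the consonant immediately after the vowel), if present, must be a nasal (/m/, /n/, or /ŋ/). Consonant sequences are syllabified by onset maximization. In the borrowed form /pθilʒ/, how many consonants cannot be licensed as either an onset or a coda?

Syllabifying with onset maximization leaves /p/, /l/, /ʒ/ stranded (only a nasal (/m/, /n/, or /ŋ/) is licensed in coda position; onsets are limited to one consonant).

3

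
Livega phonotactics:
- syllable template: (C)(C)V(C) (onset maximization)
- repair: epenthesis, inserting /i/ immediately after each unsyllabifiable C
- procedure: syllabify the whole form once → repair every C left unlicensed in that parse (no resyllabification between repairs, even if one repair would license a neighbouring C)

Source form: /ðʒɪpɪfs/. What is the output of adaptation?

The consonants /s/ cannot be parsed into a legal (C)(C)V(C) syllable (at most one coda consonant is licensed; onsets may contain at most 2 consonants).
Each unlicensed consonant becomes the onset of a new syllable: /s/ → /si/.

ðʒɪpɪfsi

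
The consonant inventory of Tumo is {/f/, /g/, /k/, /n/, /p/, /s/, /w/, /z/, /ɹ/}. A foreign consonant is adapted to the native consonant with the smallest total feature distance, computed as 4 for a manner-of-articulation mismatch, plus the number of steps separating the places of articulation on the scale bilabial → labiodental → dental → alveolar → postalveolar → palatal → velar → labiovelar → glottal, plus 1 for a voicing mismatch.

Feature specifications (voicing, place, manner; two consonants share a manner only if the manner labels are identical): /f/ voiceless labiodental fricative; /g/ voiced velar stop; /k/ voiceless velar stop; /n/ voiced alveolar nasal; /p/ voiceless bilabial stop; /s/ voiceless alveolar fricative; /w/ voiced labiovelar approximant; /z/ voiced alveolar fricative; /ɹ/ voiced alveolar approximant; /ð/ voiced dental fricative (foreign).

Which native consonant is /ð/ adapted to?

z

/z/ is closest: same manner (fricative), place distance 1 (dental→alveolar), same voicing; total 1. Next closest is /f/ at distance 2.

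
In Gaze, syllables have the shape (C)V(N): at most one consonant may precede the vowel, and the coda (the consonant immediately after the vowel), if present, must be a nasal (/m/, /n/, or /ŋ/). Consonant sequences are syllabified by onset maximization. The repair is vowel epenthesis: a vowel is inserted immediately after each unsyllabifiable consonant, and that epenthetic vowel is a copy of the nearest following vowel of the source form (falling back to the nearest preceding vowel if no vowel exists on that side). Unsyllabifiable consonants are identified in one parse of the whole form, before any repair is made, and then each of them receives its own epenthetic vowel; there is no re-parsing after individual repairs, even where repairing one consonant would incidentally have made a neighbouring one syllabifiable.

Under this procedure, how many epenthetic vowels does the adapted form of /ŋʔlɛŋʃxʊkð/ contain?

5

The unsyllabifiable consonants are /ŋ/, /ʔ/, /ʃ/, /k/, /ð/; each receives one epenthetic vowel.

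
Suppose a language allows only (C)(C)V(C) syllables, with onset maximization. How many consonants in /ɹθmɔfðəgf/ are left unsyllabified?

2

Syllabifying with onset maximization leaves /ɹ/, /f/ stranded (at most one coda consonant is licensed; onsets may contain at most 2 consonants).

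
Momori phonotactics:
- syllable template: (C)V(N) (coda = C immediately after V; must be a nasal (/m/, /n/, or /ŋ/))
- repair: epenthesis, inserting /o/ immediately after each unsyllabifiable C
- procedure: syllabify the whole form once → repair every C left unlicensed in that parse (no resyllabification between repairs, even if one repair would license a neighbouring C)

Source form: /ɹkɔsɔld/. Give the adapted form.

Under (C)V(N), the unsyllabifiable consonants are /ɹ/, /l/, /d/ (only a nasal (/m/, /n/, or /ŋ/) is licensed in coda position; onsets are limited to one consonant).
Epenthesis after each stranded consonant: /ɹ/ → /ɹo/, /l/ → /lo/, /d/ → /do/.

ɹokɔsɔlodo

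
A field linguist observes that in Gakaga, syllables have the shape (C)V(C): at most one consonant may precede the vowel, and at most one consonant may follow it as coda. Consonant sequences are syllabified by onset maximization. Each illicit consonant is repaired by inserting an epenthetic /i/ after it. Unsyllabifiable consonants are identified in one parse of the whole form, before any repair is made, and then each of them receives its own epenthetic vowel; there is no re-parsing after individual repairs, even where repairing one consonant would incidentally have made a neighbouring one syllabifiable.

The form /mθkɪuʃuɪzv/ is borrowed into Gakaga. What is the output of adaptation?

The consonants /m/, /θ/, /v/ cannot be parsed into a legal (C)V(C) syllable (at most one coda consonant is licensed; onsets are limited to one consonant).
Epenthesis after each stranded consonant: /m/ → /mi/, /θ/ → /θi/, /v/ → /vi/.

miθikɪuʃuɪzvi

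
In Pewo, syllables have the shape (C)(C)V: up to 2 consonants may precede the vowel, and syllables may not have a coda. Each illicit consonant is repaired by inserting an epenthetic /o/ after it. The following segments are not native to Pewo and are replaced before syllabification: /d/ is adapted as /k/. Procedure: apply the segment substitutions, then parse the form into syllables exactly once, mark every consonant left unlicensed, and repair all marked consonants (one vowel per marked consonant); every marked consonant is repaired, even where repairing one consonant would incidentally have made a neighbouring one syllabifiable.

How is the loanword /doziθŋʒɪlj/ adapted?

Substitution: /d/ → /k/, giving /koziθŋʒɪlj/.
The consonants /θ/, /l/, /j/ cannot be parsed into a legal (C)(C)V syllable (no codas are permitted; onsets may contain at most 2 consonants).
Epenthesis after each stranded consonant: /θ/ → /θo/, /l/ → /lo/, /j/ → /jo/.

koziθoŋʒɪlojo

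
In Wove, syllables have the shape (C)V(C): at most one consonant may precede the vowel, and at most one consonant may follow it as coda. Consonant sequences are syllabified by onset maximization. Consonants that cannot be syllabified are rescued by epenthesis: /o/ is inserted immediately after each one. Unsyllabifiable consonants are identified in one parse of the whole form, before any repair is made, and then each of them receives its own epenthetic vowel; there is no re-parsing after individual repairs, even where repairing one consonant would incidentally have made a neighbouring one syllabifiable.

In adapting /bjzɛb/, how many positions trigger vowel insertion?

The unsyllabifiable consonants are /b/, /j/; each receives one epenthetic vowel.

2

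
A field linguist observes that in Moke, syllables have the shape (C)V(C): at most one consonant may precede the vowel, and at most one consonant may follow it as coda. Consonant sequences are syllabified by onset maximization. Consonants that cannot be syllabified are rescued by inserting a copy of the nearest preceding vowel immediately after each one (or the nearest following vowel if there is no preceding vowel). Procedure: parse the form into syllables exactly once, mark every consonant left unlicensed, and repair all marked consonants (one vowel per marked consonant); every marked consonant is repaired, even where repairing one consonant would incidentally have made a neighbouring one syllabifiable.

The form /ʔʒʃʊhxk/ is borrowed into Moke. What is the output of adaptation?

ʔʊʒʊʃʊhxʊkʊ

Under (C)V(C), the unsyllabifiable consonants are /ʔ/, /ʒ/, /x/, /k/ (at most one coda consonant is licensed; onsets are limited to one consonant).
Each unlicensed consonant becomes the onset of a new syllable: /ʔ/ → /ʔʊ/, /ʒ/ → /ʒʊ/, /x/ → /xʊ/, /k/ → /kʊ/.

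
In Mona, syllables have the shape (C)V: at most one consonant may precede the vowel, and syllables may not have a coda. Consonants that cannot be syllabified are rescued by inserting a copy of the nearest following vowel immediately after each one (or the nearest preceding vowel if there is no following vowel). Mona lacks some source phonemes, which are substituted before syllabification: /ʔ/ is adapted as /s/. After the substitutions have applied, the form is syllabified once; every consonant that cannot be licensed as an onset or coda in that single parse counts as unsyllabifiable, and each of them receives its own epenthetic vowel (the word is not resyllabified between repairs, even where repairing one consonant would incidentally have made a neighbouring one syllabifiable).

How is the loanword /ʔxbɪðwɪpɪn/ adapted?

Substitution: /ʔ/ → /s/, giving /sxbɪðwɪpɪn/.
Under (C)V, the unsyllabifiable consonants are /s/, /x/, /ð/, /n/ (no codas are permitted; onsets are limited to one consonant).
Each unlicensed consonant becomes the onset of a new syllable: /s/ → /sɪ/, /x/ → /xɪ/, /ð/ → /ðɪ/, /n/ → /nɪ/.

sɪxɪbɪðɪwɪpɪnɪ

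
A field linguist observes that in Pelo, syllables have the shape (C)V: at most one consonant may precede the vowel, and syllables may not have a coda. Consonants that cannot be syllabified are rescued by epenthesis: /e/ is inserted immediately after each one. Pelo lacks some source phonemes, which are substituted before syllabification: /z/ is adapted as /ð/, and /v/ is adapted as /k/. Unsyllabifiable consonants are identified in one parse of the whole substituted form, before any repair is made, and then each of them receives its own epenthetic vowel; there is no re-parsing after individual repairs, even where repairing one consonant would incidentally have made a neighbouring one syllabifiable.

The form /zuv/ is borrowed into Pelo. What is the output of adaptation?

ðuke

Substitution: /z/ → /ð/, /v/ → /k/, giving /ðuk/.
Under (C)V, the unsyllabifiable consonants are /k/ (no codas are permitted; onsets are limited to one consonant).
Epenthesis after each stranded consonant: /k/ → /ke/.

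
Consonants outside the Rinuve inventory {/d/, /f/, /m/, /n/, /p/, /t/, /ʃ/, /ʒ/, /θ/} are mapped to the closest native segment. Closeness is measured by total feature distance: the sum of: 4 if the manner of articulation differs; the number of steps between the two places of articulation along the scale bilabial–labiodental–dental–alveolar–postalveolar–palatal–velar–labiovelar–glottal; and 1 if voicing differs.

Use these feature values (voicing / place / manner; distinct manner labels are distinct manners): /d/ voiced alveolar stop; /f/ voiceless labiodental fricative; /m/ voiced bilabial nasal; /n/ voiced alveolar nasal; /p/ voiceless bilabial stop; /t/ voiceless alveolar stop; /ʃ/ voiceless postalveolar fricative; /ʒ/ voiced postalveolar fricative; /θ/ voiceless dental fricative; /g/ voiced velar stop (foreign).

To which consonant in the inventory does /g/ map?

/d/ is closest: same manner (stop), place distance 3 (velar→alveolar), same voicing; total 3. Next closest is /t/ at distance 4.

d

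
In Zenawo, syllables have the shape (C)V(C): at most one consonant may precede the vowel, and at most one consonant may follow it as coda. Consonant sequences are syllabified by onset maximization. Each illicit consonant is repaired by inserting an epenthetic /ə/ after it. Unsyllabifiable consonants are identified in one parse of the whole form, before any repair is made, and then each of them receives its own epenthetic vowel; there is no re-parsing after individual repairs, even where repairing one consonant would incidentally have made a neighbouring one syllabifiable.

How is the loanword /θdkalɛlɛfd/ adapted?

Syllabifying with onset maximization leaves /θ/, /d/, /d/ stranded (at most one coda consonant is licensed; onsets are limited to one consonant).
Each unlicensed consonant becomes the onset of a new syllable: /θ/ → /θə/, /d/ → /də/, /d/ → /də/.

θədəkalɛlɛfdə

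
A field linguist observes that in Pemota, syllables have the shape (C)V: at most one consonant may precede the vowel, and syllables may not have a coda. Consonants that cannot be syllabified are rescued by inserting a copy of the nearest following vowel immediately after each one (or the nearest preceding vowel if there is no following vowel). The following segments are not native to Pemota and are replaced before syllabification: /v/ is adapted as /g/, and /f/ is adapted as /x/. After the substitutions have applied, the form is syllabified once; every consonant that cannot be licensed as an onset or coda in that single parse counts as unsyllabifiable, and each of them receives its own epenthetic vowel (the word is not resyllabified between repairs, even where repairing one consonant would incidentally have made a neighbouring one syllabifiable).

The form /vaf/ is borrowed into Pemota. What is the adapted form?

Substitution: /v/ → /g/, /f/ → /x/, giving /gax/.
The consonants /x/ cannot be parsed into a legal (C)V syllable (no codas are permitted; onsets are limited to one consonant).
Epenthesis after each stranded consonant: /x/ → /xa/.

gaxa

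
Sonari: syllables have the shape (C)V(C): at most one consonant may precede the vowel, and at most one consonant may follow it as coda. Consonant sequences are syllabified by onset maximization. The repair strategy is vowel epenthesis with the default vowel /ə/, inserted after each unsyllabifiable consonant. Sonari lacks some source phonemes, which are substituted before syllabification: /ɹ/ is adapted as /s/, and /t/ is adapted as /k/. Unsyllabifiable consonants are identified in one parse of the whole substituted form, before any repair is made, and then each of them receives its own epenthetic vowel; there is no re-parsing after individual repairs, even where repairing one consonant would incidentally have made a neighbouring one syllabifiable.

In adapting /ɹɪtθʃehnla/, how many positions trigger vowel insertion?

2

After substitution the input is /sɪkθʃehnla/.
The unsyllabifiable consonants are /θ/, /n/; each receives one epenthetic vowel.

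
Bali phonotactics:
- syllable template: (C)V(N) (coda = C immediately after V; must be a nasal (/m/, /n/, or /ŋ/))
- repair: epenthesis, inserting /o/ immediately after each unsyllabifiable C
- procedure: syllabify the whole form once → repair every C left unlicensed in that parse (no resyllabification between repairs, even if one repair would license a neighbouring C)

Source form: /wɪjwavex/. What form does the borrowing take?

wɪjowavexo

Under (C)V(N), the unsyllabifiable consonants are /j/, /x/ (only a nasal (/m/, /n/, or /ŋ/) is licensed in coda position; onsets are limited to one consonant).
Each unlicensed consonant becomes the onset of a new syllable: /j/ → /jo/, /x/ → /xo/.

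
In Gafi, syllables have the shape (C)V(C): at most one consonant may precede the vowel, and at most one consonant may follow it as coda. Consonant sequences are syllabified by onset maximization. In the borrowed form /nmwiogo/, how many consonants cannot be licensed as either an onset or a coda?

Syllabifying with onset maximization leaves /n/, /m/ stranded (at most one coda consonant is licensed; onsets are limited to one consonant).

2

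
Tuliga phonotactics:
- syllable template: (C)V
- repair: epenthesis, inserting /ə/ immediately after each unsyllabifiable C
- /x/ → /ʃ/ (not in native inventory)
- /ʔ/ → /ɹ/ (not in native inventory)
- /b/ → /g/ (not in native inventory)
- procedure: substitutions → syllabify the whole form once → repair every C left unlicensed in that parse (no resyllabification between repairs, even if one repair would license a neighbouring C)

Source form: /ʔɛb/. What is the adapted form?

ɹɛgə

Substitution: /ʔ/ → /ɹ/, /b/ → /g/, giving /ɹɛg/.
The consonants /g/ cannot be parsed into a legal (C)V syllable (no codas are permitted; onsets are limited to one consonant).
Epenthesis after each stranded consonant: /g/ → /gə/.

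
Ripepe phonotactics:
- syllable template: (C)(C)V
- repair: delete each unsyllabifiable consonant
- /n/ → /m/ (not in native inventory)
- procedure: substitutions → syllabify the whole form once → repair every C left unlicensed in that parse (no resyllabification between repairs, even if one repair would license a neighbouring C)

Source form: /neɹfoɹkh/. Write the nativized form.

Substitution: /n/ → /m/, giving /meɹfoɹkh/.
Syllabifying with onset maximization leaves /ɹ/, /k/, /h/ stranded (no codas are permitted; onsets may contain at most 2 consonants).
Each unlicensed consonant is deleted: /ɹ/, /k/, /h/.

meɹfo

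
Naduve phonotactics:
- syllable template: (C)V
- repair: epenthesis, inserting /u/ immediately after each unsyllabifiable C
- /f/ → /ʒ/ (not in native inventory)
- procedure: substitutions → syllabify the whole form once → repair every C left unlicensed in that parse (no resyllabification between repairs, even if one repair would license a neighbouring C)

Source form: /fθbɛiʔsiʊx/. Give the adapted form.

Substitution: /f/ → /ʒ/, giving /ʒθbɛiʔsiʊx/.
Syllabifying with onset maximization leaves /ʒ/, /θ/, /ʔ/, /x/ stranded (no codas are permitted; onsets are limited to one consonant).
Each unlicensed consonant becomes the onset of a new syllable: /ʒ/ → /ʒu/, /θ/ → /θu/, /ʔ/ → /ʔu/, /x/ → /xu/.

ʒuθubɛiʔusiʊxu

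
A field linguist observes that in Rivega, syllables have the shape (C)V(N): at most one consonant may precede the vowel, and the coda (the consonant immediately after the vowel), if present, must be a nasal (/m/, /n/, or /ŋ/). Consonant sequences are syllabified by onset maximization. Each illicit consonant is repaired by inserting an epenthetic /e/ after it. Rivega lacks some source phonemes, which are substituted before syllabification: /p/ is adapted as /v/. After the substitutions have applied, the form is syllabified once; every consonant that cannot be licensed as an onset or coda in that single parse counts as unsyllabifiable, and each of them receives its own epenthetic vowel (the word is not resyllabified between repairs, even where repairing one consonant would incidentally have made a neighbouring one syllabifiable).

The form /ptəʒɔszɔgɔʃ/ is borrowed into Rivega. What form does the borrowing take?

vetəʒɔsezɔgɔʃe

Substitution: /p/ → /v/, giving /vtəʒɔszɔgɔʃ/.
The consonants /v/, /s/, /ʃ/ cannot be parsed into a legal (C)V(N) syllable (only a nasal (/m/, /n/, or /ŋ/) is licensed in coda position; onsets are limited to one consonant).
Each unlicensed consonant becomes the onset of a new syllable: /v/ → /ve/, /s/ → /se/, /ʃ/ → /ʃe/.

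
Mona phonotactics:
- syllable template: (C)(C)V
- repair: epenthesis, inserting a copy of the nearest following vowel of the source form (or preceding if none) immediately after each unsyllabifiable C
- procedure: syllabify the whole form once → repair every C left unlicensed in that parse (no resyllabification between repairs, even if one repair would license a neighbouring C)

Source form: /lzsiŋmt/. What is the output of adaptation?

lizsiŋimiti

The consonants /l/, /ŋ/, /m/, /t/ cannot be parsed into a legal (C)(C)V syllable (no codas are permitted; onsets may contain at most 2 consonants).
Each unlicensed consonant becomes the onset of a new syllable: /l/ → /li/, /ŋ/ → /ŋi/, /m/ → /mi/, /t/ → /ti/.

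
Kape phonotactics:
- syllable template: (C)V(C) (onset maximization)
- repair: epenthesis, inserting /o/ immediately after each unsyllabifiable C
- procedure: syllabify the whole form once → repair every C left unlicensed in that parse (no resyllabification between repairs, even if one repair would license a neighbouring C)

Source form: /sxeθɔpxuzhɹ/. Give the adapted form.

Syllabifying with onset maximization leaves /s/, /h/, /ɹ/ stranded (at most one coda consonant is licensed; onsets are limited to one consonant).
Inserting the epenthetic vowel yields /s/ → /so/, /h/ → /ho/, /ɹ/ → /ɹo/.

soxeθɔpxuzhoɹo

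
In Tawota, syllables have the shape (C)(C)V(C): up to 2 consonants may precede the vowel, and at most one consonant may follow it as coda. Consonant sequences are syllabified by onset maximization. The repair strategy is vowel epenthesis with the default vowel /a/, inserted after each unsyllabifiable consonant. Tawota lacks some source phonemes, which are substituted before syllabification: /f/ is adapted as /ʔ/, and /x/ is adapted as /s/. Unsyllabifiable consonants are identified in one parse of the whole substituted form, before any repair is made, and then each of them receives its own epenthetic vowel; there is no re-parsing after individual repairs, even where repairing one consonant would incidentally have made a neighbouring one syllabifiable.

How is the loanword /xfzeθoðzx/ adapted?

saʔzeθoðzasa

Substitution: /x/ → /s/, /f/ → /ʔ/, giving /sʔzeθoðzs/.
The consonants /s/, /z/, /s/ cannot be parsed into a legal (C)(C)V(C) syllable (at most one coda consonant is licensed; onsets may contain at most 2 consonants).
Inserting the epenthetic vowel yields /s/ → /sa/, /z/ → /za/, /s/ → /sa/.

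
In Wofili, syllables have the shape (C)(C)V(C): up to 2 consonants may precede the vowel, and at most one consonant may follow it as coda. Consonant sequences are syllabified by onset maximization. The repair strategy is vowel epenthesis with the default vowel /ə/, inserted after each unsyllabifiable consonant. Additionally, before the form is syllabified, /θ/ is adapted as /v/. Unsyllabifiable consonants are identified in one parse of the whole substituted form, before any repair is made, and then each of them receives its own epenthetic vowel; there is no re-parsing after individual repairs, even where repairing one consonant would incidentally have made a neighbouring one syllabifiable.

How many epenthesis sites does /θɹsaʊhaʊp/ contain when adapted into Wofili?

1

After substitution the input is /vɹsaʊhaʊp/.
The unsyllabifiable consonants are /v/; each receives one epenthetic vowel.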